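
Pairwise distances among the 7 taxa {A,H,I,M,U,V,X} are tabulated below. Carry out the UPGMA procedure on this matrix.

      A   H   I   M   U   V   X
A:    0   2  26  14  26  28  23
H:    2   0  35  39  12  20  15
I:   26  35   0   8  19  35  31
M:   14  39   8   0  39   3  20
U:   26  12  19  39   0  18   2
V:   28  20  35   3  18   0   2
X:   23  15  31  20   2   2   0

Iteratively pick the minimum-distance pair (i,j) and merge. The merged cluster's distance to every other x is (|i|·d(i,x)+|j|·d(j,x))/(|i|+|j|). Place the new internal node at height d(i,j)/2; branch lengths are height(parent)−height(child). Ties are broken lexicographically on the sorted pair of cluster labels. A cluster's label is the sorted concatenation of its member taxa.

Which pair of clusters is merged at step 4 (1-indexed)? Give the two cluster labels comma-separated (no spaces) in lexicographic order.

AH,UX

1. join A+H (d=2) ⇒ AH; edges |A|=1, |H|=1
  updated: d(AH,I)=61/2, d(AH,M)=53/2, d(AH,U)=19, d(AH,V)=24, d(AH,X)=19
2. join U+X (d=2) ⇒ UX; edges |U|=1, |X|=1
  updated: d(AH,UX)=19, d(I,UX)=25, d(M,UX)=59/2, d(UX,V)=10
3. join M+V (d=3) ⇒ MV; edges |M|=3/2, |V|=3/2
  updated: d(AH,MV)=101/4, d(I,MV)=43/2, d(MV,UX)=79/4
4. join AH+UX (d=19) ⇒ AHUX; edges |AH|=17/2, |UX|=17/2
  updated: d(AHUX,I)=111/4, d(AHUX,MV)=45/2
5. join I+MV (d=43/2) ⇒ IMV; edges |I|=43/4, |MV|=37/4
  updated: d(AHUX,IMV)=97/4
6. join AHUX+IMV (d=97/4) ⇒ AHIMUVX; edges |AHUX|=21/8, |IMV|=11/8
final tree: (((A:1,H:1):17/2,(U:1,X:1):17/2):21/8,(I:43/4,(M:3/2,V:3/2):37/4):11/8)
total length: 48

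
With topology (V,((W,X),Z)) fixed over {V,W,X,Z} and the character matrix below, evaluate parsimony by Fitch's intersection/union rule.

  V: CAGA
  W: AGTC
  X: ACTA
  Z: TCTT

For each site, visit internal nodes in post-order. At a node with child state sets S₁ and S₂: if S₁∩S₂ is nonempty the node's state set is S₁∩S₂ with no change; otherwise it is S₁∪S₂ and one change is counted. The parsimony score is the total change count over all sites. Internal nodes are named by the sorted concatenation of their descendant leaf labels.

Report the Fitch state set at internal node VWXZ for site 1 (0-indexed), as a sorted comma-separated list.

A,C

site 0, node WX: W={A} ∩ X={A} → {A} (+0)
site 0, node WXZ: WX={A} ∪ Z={T} → {A,T} (+1)
site 0, node VWXZ: V={C} ∪ WXZ={A,T} → {A,C,T} (+1)
site 1, node WX: W={G} ∪ X={C} → {C,G} (+1)
site 1, node WXZ: WX={C,G} ∩ Z={C} → {C} (+0)
site 1, node VWXZ: V={A} ∪ WXZ={C} → {A,C} (+1)
site 2, node WX: W={T} ∩ X={T} → {T} (+0)
site 2, node WXZ: WX={T} ∩ Z={T} → {T} (+0)
site 2, node VWXZ: V={G} ∪ WXZ={T} → {G,T} (+1)
site 3, node WX: W={C} ∪ X={A} → {A,C} (+1)
site 3, node WXZ: WX={A,C} ∪ Z={T} → {A,C,T} (+1)
site 3, node VWXZ: V={A} ∩ WXZ={A,C,T} → {A} (+0)
per-site changes: [2, 2, 1, 2]; total = 7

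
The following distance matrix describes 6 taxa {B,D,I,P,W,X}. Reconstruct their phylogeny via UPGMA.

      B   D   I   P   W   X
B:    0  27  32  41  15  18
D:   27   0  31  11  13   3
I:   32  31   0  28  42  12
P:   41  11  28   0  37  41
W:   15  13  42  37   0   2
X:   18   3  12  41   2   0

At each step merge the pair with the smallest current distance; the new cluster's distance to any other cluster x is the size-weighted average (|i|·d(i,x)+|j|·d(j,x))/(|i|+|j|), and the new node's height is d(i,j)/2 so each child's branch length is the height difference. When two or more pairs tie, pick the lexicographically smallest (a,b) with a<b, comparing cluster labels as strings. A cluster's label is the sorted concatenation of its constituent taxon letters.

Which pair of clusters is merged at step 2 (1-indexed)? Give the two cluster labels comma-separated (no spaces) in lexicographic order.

iteration 1: select W,X (d=2); attach at lengths (1, 1); label the merged cluster WX
  updated: d(B,WX)=33/2, d(D,WX)=8, d(I,WX)=27, d(P,WX)=39
iteration 2: select D,WX (d=8); attach at lengths (4, 3); label the merged cluster DWX
  updated: d(B,DWX)=20, d(DWX,I)=85/3, d(DWX,P)=89/3
iteration 3: select B,DWX (d=20); attach at lengths (10, 6); label the merged cluster BDWX
  updated: d(BDWX,I)=117/4, d(BDWX,P)=65/2
iteration 4: select I,P (d=28); attach at lengths (14, 14); label the merged cluster IP
  updated: d(BDWX,IP)=247/8
iteration 5: select BDWX,IP (d=247/8); attach at lengths (87/16, 23/16); label the merged cluster BDIPWX
final tree: ((B:10,(D:4,(W:1,X:1):3):6):87/16,(I:14,P:14):23/16)
total length: 479/8

D,WX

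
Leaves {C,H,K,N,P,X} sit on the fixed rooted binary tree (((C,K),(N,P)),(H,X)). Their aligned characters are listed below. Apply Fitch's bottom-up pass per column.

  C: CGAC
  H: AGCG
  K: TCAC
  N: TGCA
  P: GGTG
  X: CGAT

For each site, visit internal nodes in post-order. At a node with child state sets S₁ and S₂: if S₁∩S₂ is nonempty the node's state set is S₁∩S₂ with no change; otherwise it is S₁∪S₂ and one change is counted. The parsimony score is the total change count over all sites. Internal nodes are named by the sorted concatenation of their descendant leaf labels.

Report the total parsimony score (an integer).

11

CK@0: {C} ∪ {T} = {C,T} (union, +1)
NP@0: {T} ∪ {G} = {G,T} (union, +1)
CKNP@0: {C,T} ∩ {G,T} = {T} (intersection, +0)
HX@0: {A} ∪ {C} = {A,C} (union, +1)
CHKNPX@0: {T} ∪ {A,C} = {A,C,T} (union, +1)
CK@1: {G} ∪ {C} = {C,G} (union, +1)
NP@1: {G} ∩ {G} = {G} (intersection, +0)
CKNP@1: {C,G} ∩ {G} = {G} (intersection, +0)
HX@1: {G} ∩ {G} = {G} (intersection, +0)
CHKNPX@1: {G} ∩ {G} = {G} (intersection, +0)
CK@2: {A} ∩ {A} = {A} (intersection, +0)
NP@2: {C} ∪ {T} = {C,T} (union, +1)
CKNP@2: {A} ∪ {C,T} = {A,C,T} (union, +1)
HX@2: {C} ∪ {A} = {A,C} (union, +1)
CHKNPX@2: {A,C,T} ∩ {A,C} = {A,C} (intersection, +0)
CK@3: {C} ∩ {C} = {C} (intersection, +0)
NP@3: {A} ∪ {G} = {A,G} (union, +1)
CKNP@3: {C} ∪ {A,G} = {A,C,G} (union, +1)
HX@3: {G} ∪ {T} = {G,T} (union, +1)
CHKNPX@3: {A,C,G} ∩ {G,T} = {G} (intersection, +0)
per-site changes: [4, 1, 3, 3]; total = 11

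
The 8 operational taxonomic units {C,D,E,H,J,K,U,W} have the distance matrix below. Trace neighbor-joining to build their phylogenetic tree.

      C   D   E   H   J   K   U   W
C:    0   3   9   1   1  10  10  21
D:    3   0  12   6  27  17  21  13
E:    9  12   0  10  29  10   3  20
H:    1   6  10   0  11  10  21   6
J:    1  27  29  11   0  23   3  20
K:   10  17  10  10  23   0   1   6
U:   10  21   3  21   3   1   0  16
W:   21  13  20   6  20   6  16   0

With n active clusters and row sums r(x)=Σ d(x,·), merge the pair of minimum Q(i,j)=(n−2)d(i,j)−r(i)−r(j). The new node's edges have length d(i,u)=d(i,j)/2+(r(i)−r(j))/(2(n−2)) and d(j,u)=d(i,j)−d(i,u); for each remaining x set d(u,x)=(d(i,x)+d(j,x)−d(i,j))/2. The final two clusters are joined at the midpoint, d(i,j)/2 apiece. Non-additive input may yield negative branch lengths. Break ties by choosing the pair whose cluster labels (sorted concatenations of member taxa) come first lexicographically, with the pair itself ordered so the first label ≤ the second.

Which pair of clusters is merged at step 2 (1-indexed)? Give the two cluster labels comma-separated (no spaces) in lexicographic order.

K,W

step 1: merge (J,U) at d=3, Q=-171; branch lengths J→19/4, U→-7/4; new cluster JU
  updated: d(C,JU)=4, d(D,JU)=45/2, d(E,JU)=29/2, d(H,JU)=29/2, d(JU,K)=21/2, d(JU,W)=33/2
step 2: merge (K,W) at d=6, Q=-116; branch lengths K→11/10, W→49/10; new cluster KW
  updated: d(C,KW)=25/2, d(D,KW)=12, d(E,KW)=12, d(H,KW)=5, d(JU,KW)=21/2
step 3: merge (C,JU) at d=4, Q=-159/2; branch lengths C→-41/16, JU→105/16; new cluster CJU
  updated: d(CJU,D)=43/4, d(CJU,E)=39/4, d(CJU,H)=23/4, d(CJU,KW)=19/2
step 4: merge (CJU,E) at d=39/4, Q=-201/4; branch lengths CJU→85/24, E→149/24; new cluster CEJU
  updated: d(CEJU,D)=13/2, d(CEJU,H)=3, d(CEJU,KW)=47/8
step 5: merge (CEJU,D) at d=13/2, Q=-215/8; branch lengths CEJU→31/32, D→177/32; new cluster CDEJU
  updated: d(CDEJU,H)=5/4, d(CDEJU,KW)=91/16
step 6: merge (CDEJU,H) at d=5/4, Q=-191/16; branch lengths CDEJU→31/32, H→9/32; new cluster CDEHJU
  updated: d(CDEHJU,KW)=151/32
step 7: merge (CDEHJU,KW) at d=151/32; branch lengths CDEHJU→151/64, KW→151/64; new cluster CDEHJKUW
final tree: (((((C:-41/16,(J:19/4,U:-7/4):105/16):85/24,E:149/24):31/32,D:177/32):31/32,H:9/32):151/64,(K:11/10,W:49/10):151/64)
total length: 1127/32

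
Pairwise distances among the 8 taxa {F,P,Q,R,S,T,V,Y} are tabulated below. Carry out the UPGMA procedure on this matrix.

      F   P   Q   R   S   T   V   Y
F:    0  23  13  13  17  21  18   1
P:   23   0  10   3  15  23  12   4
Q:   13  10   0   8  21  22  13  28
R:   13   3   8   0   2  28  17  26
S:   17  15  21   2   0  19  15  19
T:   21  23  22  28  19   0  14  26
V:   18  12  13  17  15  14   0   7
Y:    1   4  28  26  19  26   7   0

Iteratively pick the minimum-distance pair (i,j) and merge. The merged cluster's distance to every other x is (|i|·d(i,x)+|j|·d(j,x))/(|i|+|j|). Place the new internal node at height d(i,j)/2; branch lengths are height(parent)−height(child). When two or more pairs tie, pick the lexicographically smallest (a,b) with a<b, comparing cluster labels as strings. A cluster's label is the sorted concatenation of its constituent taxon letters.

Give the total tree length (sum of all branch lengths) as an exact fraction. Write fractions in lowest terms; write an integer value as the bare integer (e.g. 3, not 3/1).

4111/84

iteration 1: select F,Y (d=1); attach at lengths (1/2, 1/2); label the merged cluster FY
  updated: d(FY,P)=27/2, d(FY,Q)=41/2, d(FY,R)=39/2, d(FY,S)=18, d(FY,T)=47/2, d(FY,V)=25/2
iteration 2: select R,S (d=2); attach at lengths (1, 1); label the merged cluster RS
  updated: d(FY,RS)=75/4, d(P,RS)=9, d(Q,RS)=29/2, d(RS,T)=47/2, d(RS,V)=16
iteration 3: select P,RS (d=9); attach at lengths (9/2, 7/2); label the merged cluster PRS
  updated: d(FY,PRS)=17, d(PRS,Q)=13, d(PRS,T)=70/3, d(PRS,V)=44/3
iteration 4: select FY,V (d=25/2); attach at lengths (23/4, 25/4); label the merged cluster FVY
  updated: d(FVY,PRS)=146/9, d(FVY,Q)=18, d(FVY,T)=61/3
iteration 5: select PRS,Q (d=13); attach at lengths (2, 13/2); label the merged cluster PQRS
  updated: d(FVY,PQRS)=50/3, d(PQRS,T)=23
iteration 6: select FVY,PQRS (d=50/3); attach at lengths (25/12, 11/6); label the merged cluster FPQRSVY
  updated: d(FPQRSVY,T)=153/7
iteration 7: select FPQRSVY,T (d=153/7); attach at lengths (109/42, 153/14); label the merged cluster FPQRSTVY
final tree: ((((F:1/2,Y:1/2):23/4,V:25/4):25/12,((P:9/2,(R:1,S:1):7/2):2,Q:13/2):11/6):109/42,T:153/14)
total length: 4111/84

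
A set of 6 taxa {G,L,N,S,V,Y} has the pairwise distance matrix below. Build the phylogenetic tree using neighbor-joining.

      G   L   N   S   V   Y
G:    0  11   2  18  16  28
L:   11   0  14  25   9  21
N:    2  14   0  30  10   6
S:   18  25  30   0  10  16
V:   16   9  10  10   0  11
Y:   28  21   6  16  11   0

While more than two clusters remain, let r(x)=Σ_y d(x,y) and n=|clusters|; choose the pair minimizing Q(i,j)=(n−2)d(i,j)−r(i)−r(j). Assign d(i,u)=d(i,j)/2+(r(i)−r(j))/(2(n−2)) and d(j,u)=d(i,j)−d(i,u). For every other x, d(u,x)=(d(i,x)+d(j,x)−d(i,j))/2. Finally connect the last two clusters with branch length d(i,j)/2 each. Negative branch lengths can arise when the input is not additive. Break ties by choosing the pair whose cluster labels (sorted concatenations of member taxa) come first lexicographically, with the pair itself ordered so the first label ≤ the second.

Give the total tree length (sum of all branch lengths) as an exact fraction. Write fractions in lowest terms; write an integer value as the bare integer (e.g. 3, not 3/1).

295/8

1. join G+N (d=2, Q=-129) ⇒ GN; edges |G|=21/8, |N|=-5/8
  updated: d(GN,L)=23/2, d(GN,S)=23, d(GN,V)=12, d(GN,Y)=16
2. join GN+L (d=23/2, Q=-189/2) ⇒ GLN; edges |GN|=61/12, |L|=77/12
  updated: d(GLN,S)=73/4, d(GLN,V)=19/4, d(GLN,Y)=51/4
3. join GLN+V (d=19/4, Q=-52) ⇒ GLNV; edges |GLN|=39/8, |V|=-1/8
  updated: d(GLNV,S)=47/4, d(GLNV,Y)=19/2
4. join GLNV+S (d=47/4, Q=-149/4) ⇒ GLNSV; edges |GLNV|=21/8, |S|=73/8
  updated: d(GLNSV,Y)=55/8
5. join GLNSV+Y (d=55/8) ⇒ GLNSVY; edges |GLNSV|=55/16, |Y|=55/16
final tree: (((((G:21/8,N:-5/8):61/12,L:77/12):39/8,V:-1/8):21/8,S:73/8):55/16,Y:55/16)
total length: 295/8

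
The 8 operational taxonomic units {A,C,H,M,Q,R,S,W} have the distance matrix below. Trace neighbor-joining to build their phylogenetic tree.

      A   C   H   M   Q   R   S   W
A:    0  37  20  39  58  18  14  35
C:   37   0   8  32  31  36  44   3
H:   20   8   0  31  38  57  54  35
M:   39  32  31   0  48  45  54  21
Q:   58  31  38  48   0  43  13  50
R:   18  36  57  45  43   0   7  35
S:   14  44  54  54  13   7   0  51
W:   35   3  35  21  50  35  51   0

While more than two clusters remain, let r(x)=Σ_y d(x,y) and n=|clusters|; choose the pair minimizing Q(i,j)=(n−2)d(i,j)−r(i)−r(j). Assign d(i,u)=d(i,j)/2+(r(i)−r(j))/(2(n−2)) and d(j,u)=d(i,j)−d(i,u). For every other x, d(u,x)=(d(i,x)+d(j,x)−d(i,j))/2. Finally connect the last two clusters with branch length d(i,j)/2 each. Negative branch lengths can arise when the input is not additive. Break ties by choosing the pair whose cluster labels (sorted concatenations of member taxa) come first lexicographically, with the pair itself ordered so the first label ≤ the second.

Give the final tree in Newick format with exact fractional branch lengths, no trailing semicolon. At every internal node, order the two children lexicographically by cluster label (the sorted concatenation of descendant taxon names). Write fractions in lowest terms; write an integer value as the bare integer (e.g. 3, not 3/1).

((((A:15/2,((Q:61/6,S:17/6):9,R:19/2):7):371/32,H:341/32):75/32,(C:-3/2,W:9/2):255/32):545/64,M:545/64)

iteration 1: select Q,S (d=13, Q=-440); attach at lengths (61/6, 17/6); label the merged cluster QS
  updated: d(A,QS)=59/2, d(C,QS)=31, d(H,QS)=79/2, d(M,QS)=89/2, d(QS,R)=37/2, d(QS,W)=44
iteration 2: select QS,R (d=37/2, Q=-324); attach at lengths (9, 19/2); label the merged cluster QRS
  updated: d(A,QRS)=29/2, d(C,QRS)=97/4, d(H,QRS)=39, d(M,QRS)=71/2, d(QRS,W)=121/4
iteration 3: select A,QRS (d=29/2, Q=-231); attach at lengths (15/2, 7); label the merged cluster AQRS
  updated: d(AQRS,C)=187/8, d(AQRS,H)=89/4, d(AQRS,M)=30, d(AQRS,W)=203/8
iteration 4: select C,W (d=3, Q=-567/4); attach at lengths (-3/2, 9/2); label the merged cluster CW
  updated: d(AQRS,CW)=183/8, d(CW,H)=20, d(CW,M)=25
iteration 5: select AQRS,H (d=89/4, Q=-831/8); attach at lengths (371/32, 341/32); label the merged cluster AHQRS
  updated: d(AHQRS,CW)=165/16, d(AHQRS,M)=155/8
iteration 6: select AHQRS,CW (d=165/16, Q=-875/16); attach at lengths (75/32, 255/32); label the merged cluster ACHQRSW
  updated: d(ACHQRSW,M)=545/32
iteration 7: select ACHQRSW,M (d=545/32); attach at lengths (545/64, 545/64); label the merged cluster ACHMQRSW
final tree: ((((A:15/2,((Q:61/6,S:17/6):9,R:19/2):7):371/32,H:341/32):75/32,(C:-3/2,W:9/2):255/32):545/64,M:545/64)
total length: 3155/32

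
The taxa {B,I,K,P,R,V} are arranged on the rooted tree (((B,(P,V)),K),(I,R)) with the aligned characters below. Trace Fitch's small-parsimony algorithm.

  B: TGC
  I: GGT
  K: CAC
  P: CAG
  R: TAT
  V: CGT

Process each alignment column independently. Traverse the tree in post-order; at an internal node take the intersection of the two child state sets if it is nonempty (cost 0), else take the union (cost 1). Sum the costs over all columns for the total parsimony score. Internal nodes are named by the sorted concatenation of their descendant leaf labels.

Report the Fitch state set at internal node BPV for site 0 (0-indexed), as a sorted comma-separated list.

C,T

[col 0] PV: children P:{C}, V:{C} ∩→ {C}; cost 0
[col 0] BPV: children B:{T}, PV:{C} ∪→ {C,T}; cost 1
[col 0] BKPV: children BPV:{C,T}, K:{C} ∩→ {C}; cost 0
[col 0] IR: children I:{G}, R:{T} ∪→ {G,T}; cost 1
[col 0] BIKPRV: children BKPV:{C}, IR:{G,T} ∪→ {C,G,T}; cost 1
[col 1] PV: children P:{A}, V:{G} ∪→ {A,G}; cost 1
[col 1] BPV: children B:{G}, PV:{A,G} ∩→ {G}; cost 0
[col 1] BKPV: children BPV:{G}, K:{A} ∪→ {A,G}; cost 1
[col 1] IR: children I:{G}, R:{A} ∪→ {A,G}; cost 1
[col 1] BIKPRV: children BKPV:{A,G}, IR:{A,G} ∩→ {A,G}; cost 0
[col 2] PV: children P:{G}, V:{T} ∪→ {G,T}; cost 1
[col 2] BPV: children B:{C}, PV:{G,T} ∪→ {C,G,T}; cost 1
[col 2] BKPV: children BPV:{C,G,T}, K:{C} ∩→ {C}; cost 0
[col 2] IR: children I:{T}, R:{T} ∩→ {T}; cost 0
[col 2] BIKPRV: children BKPV:{C}, IR:{T} ∪→ {C,T}; cost 1
per-site changes: [3, 3, 3]; total = 9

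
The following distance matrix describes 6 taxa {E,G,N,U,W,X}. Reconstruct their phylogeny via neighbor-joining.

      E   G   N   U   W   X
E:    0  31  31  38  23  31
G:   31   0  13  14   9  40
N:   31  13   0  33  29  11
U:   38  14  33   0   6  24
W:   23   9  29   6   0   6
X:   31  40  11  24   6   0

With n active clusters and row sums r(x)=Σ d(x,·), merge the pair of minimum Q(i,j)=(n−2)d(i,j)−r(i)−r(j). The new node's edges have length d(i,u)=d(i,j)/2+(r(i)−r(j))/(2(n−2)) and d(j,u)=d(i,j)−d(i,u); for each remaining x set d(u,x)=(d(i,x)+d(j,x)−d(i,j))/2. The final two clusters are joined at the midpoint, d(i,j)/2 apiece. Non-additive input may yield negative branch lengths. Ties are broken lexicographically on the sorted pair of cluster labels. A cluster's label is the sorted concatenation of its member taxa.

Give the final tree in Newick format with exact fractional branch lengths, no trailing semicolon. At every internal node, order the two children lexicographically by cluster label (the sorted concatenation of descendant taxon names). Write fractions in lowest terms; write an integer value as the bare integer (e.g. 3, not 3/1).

((((E:75/4,(N:49/8,X:39/8):27/4):51/8,W:-13/8):17/8,G:53/8):59/16,U:59/16)

1. join N+X (d=11, Q=-185) ⇒ NX; edges |N|=49/8, |X|=39/8
  updated: d(E,NX)=51/2, d(G,NX)=21, d(NX,U)=23, d(NX,W)=12
2. join E+NX (d=51/2, Q=-245/2) ⇒ ENX; edges |E|=75/4, |NX|=27/4
  updated: d(ENX,G)=53/4, d(ENX,U)=71/4, d(ENX,W)=19/4
3. join ENX+W (d=19/4, Q=-46) ⇒ ENWX; edges |ENX|=51/8, |W|=-13/8
  updated: d(ENWX,G)=35/4, d(ENWX,U)=19/2
4. join ENWX+G (d=35/4, Q=-129/4) ⇒ EGNWX; edges |ENWX|=17/8, |G|=53/8
  updated: d(EGNWX,U)=59/8
5. join EGNWX+U (d=59/8) ⇒ EGNUWX; edges |EGNWX|=59/16, |U|=59/16
final tree: ((((E:75/4,(N:49/8,X:39/8):27/4):51/8,W:-13/8):17/8,G:53/8):59/16,U:59/16)
total length: 459/8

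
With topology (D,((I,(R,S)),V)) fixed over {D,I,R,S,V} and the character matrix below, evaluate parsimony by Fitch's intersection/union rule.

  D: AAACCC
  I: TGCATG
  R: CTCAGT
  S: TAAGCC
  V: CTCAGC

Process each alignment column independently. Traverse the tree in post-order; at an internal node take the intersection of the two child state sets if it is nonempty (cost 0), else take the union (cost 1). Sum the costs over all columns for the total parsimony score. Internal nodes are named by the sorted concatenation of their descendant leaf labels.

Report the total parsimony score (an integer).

15

[col 0] RS: children R:{C}, S:{T} ∪→ {C,T}; cost 1
[col 0] IRS: children I:{T}, RS:{C,T} ∩→ {T}; cost 0
[col 0] IRSV: children IRS:{T}, V:{C} ∪→ {C,T}; cost 1
[col 0] DIRSV: children D:{A}, IRSV:{C,T} ∪→ {A,C,T}; cost 1
[col 1] RS: children R:{T}, S:{A} ∪→ {A,T}; cost 1
[col 1] IRS: children I:{G}, RS:{A,T} ∪→ {A,G,T}; cost 1
[col 1] IRSV: children IRS:{A,G,T}, V:{T} ∩→ {T}; cost 0
[col 1] DIRSV: children D:{A}, IRSV:{T} ∪→ {A,T}; cost 1
[col 2] RS: children R:{C}, S:{A} ∪→ {A,C}; cost 1
[col 2] IRS: children I:{C}, RS:{A,C} ∩→ {C}; cost 0
[col 2] IRSV: children IRS:{C}, V:{C} ∩→ {C}; cost 0
[col 2] DIRSV: children D:{A}, IRSV:{C} ∪→ {A,C}; cost 1
[col 3] RS: children R:{A}, S:{G} ∪→ {A,G}; cost 1
[col 3] IRS: children I:{A}, RS:{A,G} ∩→ {A}; cost 0
[col 3] IRSV: children IRS:{A}, V:{A} ∩→ {A}; cost 0
[col 3] DIRSV: children D:{C}, IRSV:{A} ∪→ {A,C}; cost 1
[col 4] RS: children R:{G}, S:{C} ∪→ {C,G}; cost 1
[col 4] IRS: children I:{T}, RS:{C,G} ∪→ {C,G,T}; cost 1
[col 4] IRSV: children IRS:{C,G,T}, V:{G} ∩→ {G}; cost 0
[col 4] DIRSV: children D:{C}, IRSV:{G} ∪→ {C,G}; cost 1
[col 5] RS: children R:{T}, S:{C} ∪→ {C,T}; cost 1
[col 5] IRS: children I:{G}, RS:{C,T} ∪→ {C,G,T}; cost 1
[col 5] IRSV: children IRS:{C,G,T}, V:{C} ∩→ {C}; cost 0
[col 5] DIRSV: children D:{C}, IRSV:{C} ∩→ {C}; cost 0
per-site changes: [3, 3, 2, 2, 3, 2]; total = 15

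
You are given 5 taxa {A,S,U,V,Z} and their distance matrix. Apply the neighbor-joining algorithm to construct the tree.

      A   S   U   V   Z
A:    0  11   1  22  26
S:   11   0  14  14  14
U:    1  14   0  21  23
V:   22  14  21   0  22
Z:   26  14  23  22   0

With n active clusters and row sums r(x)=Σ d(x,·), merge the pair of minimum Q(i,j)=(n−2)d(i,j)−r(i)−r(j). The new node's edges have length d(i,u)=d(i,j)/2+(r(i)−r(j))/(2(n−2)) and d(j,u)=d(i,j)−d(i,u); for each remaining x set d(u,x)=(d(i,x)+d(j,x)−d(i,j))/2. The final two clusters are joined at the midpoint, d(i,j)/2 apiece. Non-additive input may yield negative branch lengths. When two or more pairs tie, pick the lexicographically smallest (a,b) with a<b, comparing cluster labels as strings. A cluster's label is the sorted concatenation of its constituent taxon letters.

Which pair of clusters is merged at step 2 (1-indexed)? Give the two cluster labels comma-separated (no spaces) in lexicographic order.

AU,S

step 1: merge (A,U) at d=1, Q=-116; branch lengths A→2/3, U→1/3; new cluster AU
  updated: d(AU,S)=12, d(AU,V)=21, d(AU,Z)=24
step 2: merge (AU,S) at d=12, Q=-73; branch lengths AU→41/4, S→7/4; new cluster ASU
  updated: d(ASU,V)=23/2, d(ASU,Z)=13
step 3: merge (ASU,V) at d=23/2, Q=-93/2; branch lengths ASU→5/4, V→41/4; new cluster ASUV
  updated: d(ASUV,Z)=47/4
step 4: merge (ASUV,Z) at d=47/4; branch lengths ASUV→47/8, Z→47/8; new cluster ASUVZ
final tree: ((((A:2/3,U:1/3):41/4,S:7/4):5/4,V:41/4):47/8,Z:47/8)
total length: 145/4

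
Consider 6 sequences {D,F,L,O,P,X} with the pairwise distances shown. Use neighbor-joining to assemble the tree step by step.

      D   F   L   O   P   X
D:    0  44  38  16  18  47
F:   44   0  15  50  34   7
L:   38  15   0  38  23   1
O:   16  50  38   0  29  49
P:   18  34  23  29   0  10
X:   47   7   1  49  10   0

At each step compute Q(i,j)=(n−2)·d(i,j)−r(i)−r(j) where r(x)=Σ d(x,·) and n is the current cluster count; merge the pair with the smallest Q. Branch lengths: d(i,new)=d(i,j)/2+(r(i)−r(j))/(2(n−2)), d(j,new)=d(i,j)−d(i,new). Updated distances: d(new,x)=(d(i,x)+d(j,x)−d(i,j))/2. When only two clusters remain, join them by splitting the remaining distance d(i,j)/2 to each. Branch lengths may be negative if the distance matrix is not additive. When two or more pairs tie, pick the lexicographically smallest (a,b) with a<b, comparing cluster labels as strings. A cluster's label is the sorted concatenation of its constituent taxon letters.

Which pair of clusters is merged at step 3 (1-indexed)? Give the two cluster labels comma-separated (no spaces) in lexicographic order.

DOP,L

iteration 1: select D,O (d=16, Q=-281); attach at lengths (45/8, 83/8); label the merged cluster DO
  updated: d(DO,F)=39, d(DO,L)=30, d(DO,P)=31/2, d(DO,X)=40
iteration 2: select DO,P (d=31/2, Q=-321/2); attach at lengths (59/4, 3/4); label the merged cluster DOP
  updated: d(DOP,F)=115/4, d(DOP,L)=75/4, d(DOP,X)=69/4
iteration 3: select DOP,L (d=75/4, Q=-62); attach at lengths (135/8, 15/8); label the merged cluster DLOP
  updated: d(DLOP,F)=25/2, d(DLOP,X)=-1/4
iteration 4: select DLOP,F (d=25/2, Q=-77/4); attach at lengths (21/8, 79/8); label the merged cluster DFLOP
  updated: d(DFLOP,X)=-23/8
iteration 5: select DFLOP,X (d=-23/8); attach at lengths (-23/16, -23/16); label the merged cluster DFLOPX
final tree: (((((D:45/8,O:83/8):59/4,P:3/4):135/8,L:15/8):21/8,F:79/8):-23/16,X:-23/16)
total length: 479/8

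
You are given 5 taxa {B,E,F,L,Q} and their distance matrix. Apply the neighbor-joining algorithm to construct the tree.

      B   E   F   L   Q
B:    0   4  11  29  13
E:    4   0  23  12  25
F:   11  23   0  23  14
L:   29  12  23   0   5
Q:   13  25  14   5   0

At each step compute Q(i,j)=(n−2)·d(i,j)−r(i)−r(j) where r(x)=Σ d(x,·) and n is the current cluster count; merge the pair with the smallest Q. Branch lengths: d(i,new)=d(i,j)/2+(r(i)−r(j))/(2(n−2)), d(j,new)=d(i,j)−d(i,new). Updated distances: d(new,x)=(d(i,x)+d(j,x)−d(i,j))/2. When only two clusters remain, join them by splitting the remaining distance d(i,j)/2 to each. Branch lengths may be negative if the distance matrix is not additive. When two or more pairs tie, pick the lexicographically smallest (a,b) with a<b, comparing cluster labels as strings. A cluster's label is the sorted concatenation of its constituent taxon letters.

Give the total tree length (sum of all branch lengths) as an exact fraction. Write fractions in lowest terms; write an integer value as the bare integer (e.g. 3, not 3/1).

257/8

iteration 1: select L,Q (d=5, Q=-111); attach at lengths (9/2, 1/2); label the merged cluster LQ
  updated: d(B,LQ)=37/2, d(E,LQ)=16, d(F,LQ)=16
iteration 2: select B,E (d=4, Q=-137/2); attach at lengths (-3/8, 35/8); label the merged cluster BE
  updated: d(BE,F)=15, d(BE,LQ)=61/4
iteration 3: select BE,F (d=15, Q=-185/4); attach at lengths (57/8, 63/8); label the merged cluster BEF
  updated: d(BEF,LQ)=65/8
iteration 4: select BEF,LQ (d=65/8); attach at lengths (65/16, 65/16); label the merged cluster BEFLQ
final tree: (((B:-3/8,E:35/8):57/8,F:63/8):65/16,(L:9/2,Q:1/2):65/16)
total length: 257/8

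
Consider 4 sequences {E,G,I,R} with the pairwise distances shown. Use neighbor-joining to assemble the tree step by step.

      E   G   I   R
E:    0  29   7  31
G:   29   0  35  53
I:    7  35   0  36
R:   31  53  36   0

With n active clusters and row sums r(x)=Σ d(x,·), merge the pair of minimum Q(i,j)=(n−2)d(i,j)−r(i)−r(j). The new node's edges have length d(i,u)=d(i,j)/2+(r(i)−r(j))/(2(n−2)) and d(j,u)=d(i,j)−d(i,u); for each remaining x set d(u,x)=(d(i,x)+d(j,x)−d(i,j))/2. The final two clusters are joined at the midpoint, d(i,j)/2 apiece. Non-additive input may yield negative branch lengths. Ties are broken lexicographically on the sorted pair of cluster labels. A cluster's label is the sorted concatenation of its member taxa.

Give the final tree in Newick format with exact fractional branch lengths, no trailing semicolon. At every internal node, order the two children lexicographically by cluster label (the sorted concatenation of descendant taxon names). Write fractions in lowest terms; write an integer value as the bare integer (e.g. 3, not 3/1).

step 1: merge (E,I) at d=7, Q=-131; branch lengths E→3/4, I→25/4; new cluster EI
  updated: d(EI,G)=57/2, d(EI,R)=30
step 2: merge (EI,G) at d=57/2, Q=-223/2; branch lengths EI→11/4, G→103/4; new cluster EGI
  updated: d(EGI,R)=109/4
step 3: merge (EGI,R) at d=109/4; branch lengths EGI→109/8, R→109/8; new cluster EGIR
final tree: (((E:3/4,I:25/4):11/4,G:103/4):109/8,R:109/8)
total length: 251/4

(((E:3/4,I:25/4):11/4,G:103/4):109/8,R:109/8)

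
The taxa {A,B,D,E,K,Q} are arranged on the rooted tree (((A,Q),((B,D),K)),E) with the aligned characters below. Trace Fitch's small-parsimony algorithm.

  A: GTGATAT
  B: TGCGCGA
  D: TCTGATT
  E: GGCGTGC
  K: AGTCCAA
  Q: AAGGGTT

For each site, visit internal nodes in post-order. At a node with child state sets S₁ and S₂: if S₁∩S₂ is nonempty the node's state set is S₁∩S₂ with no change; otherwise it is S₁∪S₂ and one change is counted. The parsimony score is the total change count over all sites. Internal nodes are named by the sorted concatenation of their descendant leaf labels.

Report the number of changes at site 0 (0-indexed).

AQ@0: {G} ∪ {A} = {A,G} (union, +1)
BD@0: {T} ∩ {T} = {T} (intersection, +0)
BDK@0: {T} ∪ {A} = {A,T} (union, +1)
ABDKQ@0: {A,G} ∩ {A,T} = {A} (intersection, +0)
ABDEKQ@0: {A} ∪ {G} = {A,G} (union, +1)
AQ@1: {T} ∪ {A} = {A,T} (union, +1)
BD@1: {G} ∪ {C} = {C,G} (union, +1)
BDK@1: {C,G} ∩ {G} = {G} (intersection, +0)
ABDKQ@1: {A,T} ∪ {G} = {A,G,T} (union, +1)
ABDEKQ@1: {A,G,T} ∩ {G} = {G} (intersection, +0)
AQ@2: {G} ∩ {G} = {G} (intersection, +0)
BD@2: {C} ∪ {T} = {C,T} (union, +1)
BDK@2: {C,T} ∩ {T} = {T} (intersection, +0)
ABDKQ@2: {G} ∪ {T} = {G,T} (union, +1)
ABDEKQ@2: {G,T} ∪ {C} = {C,G,T} (union, +1)
AQ@3: {A} ∪ {G} = {A,G} (union, +1)
BD@3: {G} ∩ {G} = {G} (intersection, +0)
BDK@3: {G} ∪ {C} = {C,G} (union, +1)
ABDKQ@3: {A,G} ∩ {C,G} = {G} (intersection, +0)
ABDEKQ@3: {G} ∩ {G} = {G} (intersection, +0)
AQ@4: {T} ∪ {G} = {G,T} (union, +1)
BD@4: {C} ∪ {A} = {A,C} (union, +1)
BDK@4: {A,C} ∩ {C} = {C} (intersection, +0)
ABDKQ@4: {G,T} ∪ {C} = {C,G,T} (union, +1)
ABDEKQ@4: {C,G,T} ∩ {T} = {T} (intersection, +0)
AQ@5: {A} ∪ {T} = {A,T} (union, +1)
BD@5: {G} ∪ {T} = {G,T} (union, +1)
BDK@5: {G,T} ∪ {A} = {A,G,T} (union, +1)
ABDKQ@5: {A,T} ∩ {A,G,T} = {A,T} (intersection, +0)
ABDEKQ@5: {A,T} ∪ {G} = {A,G,T} (union, +1)
AQ@6: {T} ∩ {T} = {T} (intersection, +0)
BD@6: {A} ∪ {T} = {A,T} (union, +1)
BDK@6: {A,T} ∩ {A} = {A} (intersection, +0)
ABDKQ@6: {T} ∪ {A} = {A,T} (union, +1)
ABDEKQ@6: {A,T} ∪ {C} = {A,C,T} (union, +1)
per-site changes: [3, 3, 3, 2, 3, 4, 3]; total = 21

3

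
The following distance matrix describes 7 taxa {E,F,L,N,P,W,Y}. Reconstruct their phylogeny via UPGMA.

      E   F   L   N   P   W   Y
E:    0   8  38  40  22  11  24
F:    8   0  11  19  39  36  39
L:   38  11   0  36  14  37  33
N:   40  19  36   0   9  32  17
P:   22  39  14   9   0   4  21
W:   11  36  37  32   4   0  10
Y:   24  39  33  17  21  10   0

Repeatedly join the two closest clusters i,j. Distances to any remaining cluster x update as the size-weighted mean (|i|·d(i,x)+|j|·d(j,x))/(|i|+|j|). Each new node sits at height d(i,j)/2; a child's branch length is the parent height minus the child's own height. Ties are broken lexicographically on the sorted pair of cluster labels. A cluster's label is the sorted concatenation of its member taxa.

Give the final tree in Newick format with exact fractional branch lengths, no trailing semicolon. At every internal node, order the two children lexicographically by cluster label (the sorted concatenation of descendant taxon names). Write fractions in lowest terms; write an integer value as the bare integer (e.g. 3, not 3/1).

(((E:4,F:4):33/4,L:49/4):7/3,(N:29/3,((P:2,W:2):23/4,Y:31/4):23/12):59/12)

step 1: merge (P,W) at d=4; branch lengths P→2, W→2; new cluster PW
  updated: d(E,PW)=33/2, d(F,PW)=75/2, d(L,PW)=51/2, d(N,PW)=41/2, d(PW,Y)=31/2
step 2: merge (E,F) at d=8; branch lengths E→4, F→4; new cluster EF
  updated: d(EF,L)=49/2, d(EF,N)=59/2, d(EF,PW)=27, d(EF,Y)=63/2
step 3: merge (PW,Y) at d=31/2; branch lengths PW→23/4, Y→31/4; new cluster PWY
  updated: d(EF,PWY)=57/2, d(L,PWY)=28, d(N,PWY)=58/3
step 4: merge (N,PWY) at d=58/3; branch lengths N→29/3, PWY→23/12; new cluster NPWY
  updated: d(EF,NPWY)=115/4, d(L,NPWY)=30
step 5: merge (EF,L) at d=49/2; branch lengths EF→33/4, L→49/4; new cluster EFL
  updated: d(EFL,NPWY)=175/6
step 6: merge (EFL,NPWY) at d=175/6; branch lengths EFL→7/3, NPWY→59/12; new cluster EFLNPWY
final tree: (((E:4,F:4):33/4,L:49/4):7/3,(N:29/3,((P:2,W:2):23/4,Y:31/4):23/12):59/12)
total length: 389/6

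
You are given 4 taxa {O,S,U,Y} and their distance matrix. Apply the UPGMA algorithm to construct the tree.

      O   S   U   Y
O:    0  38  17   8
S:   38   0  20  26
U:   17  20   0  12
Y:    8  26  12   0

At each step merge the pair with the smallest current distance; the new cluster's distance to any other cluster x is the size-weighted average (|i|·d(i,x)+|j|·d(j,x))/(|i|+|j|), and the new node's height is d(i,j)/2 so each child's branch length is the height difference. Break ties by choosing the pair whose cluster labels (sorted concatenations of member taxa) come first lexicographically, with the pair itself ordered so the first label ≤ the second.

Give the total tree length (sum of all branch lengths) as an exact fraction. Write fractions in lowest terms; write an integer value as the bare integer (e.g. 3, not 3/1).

157/4

step 1: merge (O,Y) at d=8; branch lengths O→4, Y→4; new cluster OY
  updated: d(OY,S)=32, d(OY,U)=29/2
step 2: merge (OY,U) at d=29/2; branch lengths OY→13/4, U→29/4; new cluster OUY
  updated: d(OUY,S)=28
step 3: merge (OUY,S) at d=28; branch lengths OUY→27/4, S→14; new cluster OSUY
final tree: (((O:4,Y:4):13/4,U:29/4):27/4,S:14)
total length: 157/4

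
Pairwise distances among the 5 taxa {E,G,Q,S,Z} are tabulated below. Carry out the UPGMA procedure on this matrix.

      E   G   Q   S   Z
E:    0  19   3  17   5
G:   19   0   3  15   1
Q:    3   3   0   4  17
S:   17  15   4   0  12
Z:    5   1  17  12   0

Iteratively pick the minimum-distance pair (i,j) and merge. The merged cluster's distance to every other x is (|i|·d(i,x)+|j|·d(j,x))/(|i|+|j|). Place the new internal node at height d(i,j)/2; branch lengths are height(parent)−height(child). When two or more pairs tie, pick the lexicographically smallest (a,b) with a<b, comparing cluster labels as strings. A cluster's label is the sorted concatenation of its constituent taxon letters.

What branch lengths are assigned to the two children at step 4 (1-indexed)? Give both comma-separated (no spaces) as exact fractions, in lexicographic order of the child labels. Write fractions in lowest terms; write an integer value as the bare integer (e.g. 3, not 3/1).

2/3,65/12

iteration 1: select G,Z (d=1); attach at lengths (1/2, 1/2); label the merged cluster GZ
  updated: d(E,GZ)=12, d(GZ,Q)=10, d(GZ,S)=27/2
iteration 2: select E,Q (d=3); attach at lengths (3/2, 3/2); label the merged cluster EQ
  updated: d(EQ,GZ)=11, d(EQ,S)=21/2
iteration 3: select EQ,S (d=21/2); attach at lengths (15/4, 21/4); label the merged cluster EQS
  updated: d(EQS,GZ)=71/6
iteration 4: select EQS,GZ (d=71/6); attach at lengths (2/3, 65/12); label the merged cluster EGQSZ
final tree: (((E:3/2,Q:3/2):15/4,S:21/4):2/3,(G:1/2,Z:1/2):65/12)
total length: 229/12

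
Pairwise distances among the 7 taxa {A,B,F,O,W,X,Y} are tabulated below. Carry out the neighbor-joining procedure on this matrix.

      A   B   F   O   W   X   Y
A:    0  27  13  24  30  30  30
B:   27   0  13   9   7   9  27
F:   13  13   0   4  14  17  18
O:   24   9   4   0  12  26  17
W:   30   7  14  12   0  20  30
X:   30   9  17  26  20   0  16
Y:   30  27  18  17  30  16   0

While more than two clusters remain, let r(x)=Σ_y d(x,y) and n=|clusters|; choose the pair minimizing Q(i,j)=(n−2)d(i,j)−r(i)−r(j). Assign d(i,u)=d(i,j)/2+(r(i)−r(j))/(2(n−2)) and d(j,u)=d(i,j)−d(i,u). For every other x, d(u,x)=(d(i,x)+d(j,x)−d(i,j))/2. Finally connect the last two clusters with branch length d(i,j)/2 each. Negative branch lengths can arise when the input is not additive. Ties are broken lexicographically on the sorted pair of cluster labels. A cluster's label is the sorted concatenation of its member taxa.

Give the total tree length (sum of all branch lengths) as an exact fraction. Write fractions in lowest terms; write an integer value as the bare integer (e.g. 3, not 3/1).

1. join X+Y (d=16, Q=-176) ⇒ XY; edges |X|=6, |Y|=10
  updated: d(A,XY)=22, d(B,XY)=10, d(F,XY)=19/2, d(O,XY)=27/2, d(W,XY)=17
2. join B+W (d=7, Q=-118) ⇒ BW; edges |B|=7/4, |W|=21/4
  updated: d(A,BW)=25, d(BW,F)=10, d(BW,O)=7, d(BW,XY)=10
3. join A+F (d=13, Q=-163/2) ⇒ AF; edges |A|=173/12, |F|=-17/12
  updated: d(AF,BW)=11, d(AF,O)=15/2, d(AF,XY)=37/4
4. join AF+XY (d=37/4, Q=-42) ⇒ AFXY; edges |AF|=27/8, |XY|=47/8
  updated: d(AFXY,BW)=47/8, d(AFXY,O)=47/8
5. join AFXY+BW (d=47/8, Q=-75/4) ⇒ ABFWXY; edges |AFXY|=19/8, |BW|=7/2
  updated: d(ABFWXY,O)=7/2
6. join ABFWXY+O (d=7/2) ⇒ ABFOWXY; edges |ABFWXY|=7/4, |O|=7/4
final tree: ((((A:173/12,F:-17/12):27/8,(X:6,Y:10):47/8):19/8,(B:7/4,W:21/4):7/2):7/4,O:7/4)
total length: 437/8

437/8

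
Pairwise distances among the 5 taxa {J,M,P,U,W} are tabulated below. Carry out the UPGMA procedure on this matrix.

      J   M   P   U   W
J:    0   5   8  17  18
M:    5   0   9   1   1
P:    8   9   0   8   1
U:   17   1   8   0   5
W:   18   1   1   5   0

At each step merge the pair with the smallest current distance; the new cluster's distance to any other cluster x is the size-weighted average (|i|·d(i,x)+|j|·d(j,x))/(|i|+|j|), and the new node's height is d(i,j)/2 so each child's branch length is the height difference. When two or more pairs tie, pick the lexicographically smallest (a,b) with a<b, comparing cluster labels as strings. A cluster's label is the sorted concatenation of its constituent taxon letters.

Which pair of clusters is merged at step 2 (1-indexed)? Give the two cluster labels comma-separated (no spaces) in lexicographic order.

P,W

iteration 1: select M,U (d=1); attach at lengths (1/2, 1/2); label the merged cluster MU
  updated: d(J,MU)=11, d(MU,P)=17/2, d(MU,W)=3
iteration 2: select P,W (d=1); attach at lengths (1/2, 1/2); label the merged cluster PW
  updated: d(J,PW)=13, d(MU,PW)=23/4
iteration 3: select MU,PW (d=23/4); attach at lengths (19/8, 19/8); label the merged cluster MPUW
  updated: d(J,MPUW)=12
iteration 4: select J,MPUW (d=12); attach at lengths (6, 25/8); label the merged cluster JMPUW
final tree: (J:6,((M:1/2,U:1/2):19/8,(P:1/2,W:1/2):19/8):25/8)
total length: 127/8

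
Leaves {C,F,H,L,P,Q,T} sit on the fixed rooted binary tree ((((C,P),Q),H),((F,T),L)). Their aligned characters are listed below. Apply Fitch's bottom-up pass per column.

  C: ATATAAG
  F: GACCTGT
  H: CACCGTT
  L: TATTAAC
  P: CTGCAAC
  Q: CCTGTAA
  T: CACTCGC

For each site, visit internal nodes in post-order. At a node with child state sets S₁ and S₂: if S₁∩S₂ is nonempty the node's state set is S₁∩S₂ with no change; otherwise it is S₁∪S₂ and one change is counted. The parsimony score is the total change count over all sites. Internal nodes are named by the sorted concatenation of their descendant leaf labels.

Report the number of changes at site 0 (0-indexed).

3

CP@0: {A} ∪ {C} = {A,C} (union, +1)
CPQ@0: {A,C} ∩ {C} = {C} (intersection, +0)
CHPQ@0: {C} ∩ {C} = {C} (intersection, +0)
FT@0: {G} ∪ {C} = {C,G} (union, +1)
FLT@0: {C,G} ∪ {T} = {C,G,T} (union, +1)
CFHLPQT@0: {C} ∩ {C,G,T} = {C} (intersection, +0)
CP@1: {T} ∩ {T} = {T} (intersection, +0)
CPQ@1: {T} ∪ {C} = {C,T} (union, +1)
CHPQ@1: {C,T} ∪ {A} = {A,C,T} (union, +1)
FT@1: {A} ∩ {A} = {A} (intersection, +0)
FLT@1: {A} ∩ {A} = {A} (intersection, +0)
CFHLPQT@1: {A,C,T} ∩ {A} = {A} (intersection, +0)
CP@2: {A} ∪ {G} = {A,G} (union, +1)
CPQ@2: {A,G} ∪ {T} = {A,G,T} (union, +1)
CHPQ@2: {A,G,T} ∪ {C} = {A,C,G,T} (union, +1)
FT@2: {C} ∩ {C} = {C} (intersection, +0)
FLT@2: {C} ∪ {T} = {C,T} (union, +1)
CFHLPQT@2: {A,C,G,T} ∩ {C,T} = {C,T} (intersection, +0)
CP@3: {T} ∪ {C} = {C,T} (union, +1)
CPQ@3: {C,T} ∪ {G} = {C,G,T} (union, +1)
CHPQ@3: {C,G,T} ∩ {C} = {C} (intersection, +0)
FT@3: {C} ∪ {T} = {C,T} (union, +1)
FLT@3: {C,T} ∩ {T} = {T} (intersection, +0)
CFHLPQT@3: {C} ∪ {T} = {C,T} (union, +1)
CP@4: {A} ∩ {A} = {A} (intersection, +0)
CPQ@4: {A} ∪ {T} = {A,T} (union, +1)
CHPQ@4: {A,T} ∪ {G} = {A,G,T} (union, +1)
FT@4: {T} ∪ {C} = {C,T} (union, +1)
FLT@4: {C,T} ∪ {A} = {A,C,T} (union, +1)
CFHLPQT@4: {A,G,T} ∩ {A,C,T} = {A,T} (intersection, +0)
CP@5: {A} ∩ {A} = {A} (intersection, +0)
CPQ@5: {A} ∩ {A} = {A} (intersection, +0)
CHPQ@5: {A} ∪ {T} = {A,T} (union, +1)
FT@5: {G} ∩ {G} = {G} (intersection, +0)
FLT@5: {G} ∪ {A} = {A,G} (union, +1)
CFHLPQT@5: {A,T} ∩ {A,G} = {A} (intersection, +0)
CP@6: {G} ∪ {C} = {C,G} (union, +1)
CPQ@6: {C,G} ∪ {A} = {A,C,G} (union, +1)
CHPQ@6: {A,C,G} ∪ {T} = {A,C,G,T} (union, +1)
FT@6: {T} ∪ {C} = {C,T} (union, +1)
FLT@6: {C,T} ∩ {C} = {C} (intersection, +0)
CFHLPQT@6: {A,C,G,T} ∩ {C} = {C} (intersection, +0)
per-site changes: [3, 2, 4, 4, 4, 2, 4]; total = 23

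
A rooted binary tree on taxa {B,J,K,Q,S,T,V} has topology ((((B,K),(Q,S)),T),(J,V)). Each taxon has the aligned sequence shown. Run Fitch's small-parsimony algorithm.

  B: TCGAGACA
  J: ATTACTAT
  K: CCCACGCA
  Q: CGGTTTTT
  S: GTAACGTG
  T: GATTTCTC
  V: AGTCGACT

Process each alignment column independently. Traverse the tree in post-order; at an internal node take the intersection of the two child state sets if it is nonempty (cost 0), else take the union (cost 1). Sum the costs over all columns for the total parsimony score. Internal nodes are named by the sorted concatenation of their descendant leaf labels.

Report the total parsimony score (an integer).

29

[col 0] BK: children B:{T}, K:{C} ∪→ {C,T}; cost 1
[col 0] QS: children Q:{C}, S:{G} ∪→ {C,G}; cost 1
[col 0] BKQS: children BK:{C,T}, QS:{C,G} ∩→ {C}; cost 0
[col 0] BKQST: children BKQS:{C}, T:{G} ∪→ {C,G}; cost 1
[col 0] JV: children J:{A}, V:{A} ∩→ {A}; cost 0
[col 0] BJKQSTV: children BKQST:{C,G}, JV:{A} ∪→ {A,C,G}; cost 1
[col 1] BK: children B:{C}, K:{C} ∩→ {C}; cost 0
[col 1] QS: children Q:{G}, S:{T} ∪→ {G,T}; cost 1
[col 1] BKQS: children BK:{C}, QS:{G,T} ∪→ {C,G,T}; cost 1
[col 1] BKQST: children BKQS:{C,G,T}, T:{A} ∪→ {A,C,G,T}; cost 1
[col 1] JV: children J:{T}, V:{G} ∪→ {G,T}; cost 1
[col 1] BJKQSTV: children BKQST:{A,C,G,T}, JV:{G,T} ∩→ {G,T}; cost 0
[col 2] BK: children B:{G}, K:{C} ∪→ {C,G}; cost 1
[col 2] QS: children Q:{G}, S:{A} ∪→ {A,G}; cost 1
[col 2] BKQS: children BK:{C,G}, QS:{A,G} ∩→ {G}; cost 0
[col 2] BKQST: children BKQS:{G}, T:{T} ∪→ {G,T}; cost 1
[col 2] JV: children J:{T}, V:{T} ∩→ {T}; cost 0
[col 2] BJKQSTV: children BKQST:{G,T}, JV:{T} ∩→ {T}; cost 0
[col 3] BK: children B:{A}, K:{A} ∩→ {A}; cost 0
[col 3] QS: children Q:{T}, S:{A} ∪→ {A,T}; cost 1
[col 3] BKQS: children BK:{A}, QS:{A,T} ∩→ {A}; cost 0
[col 3] BKQST: children BKQS:{A}, T:{T} ∪→ {A,T}; cost 1
[col 3] JV: children J:{A}, V:{C} ∪→ {A,C}; cost 1
[col 3] BJKQSTV: children BKQST:{A,T}, JV:{A,C} ∩→ {A}; cost 0
[col 4] BK: children B:{G}, K:{C} ∪→ {C,G}; cost 1
[col 4] QS: children Q:{T}, S:{C} ∪→ {C,T}; cost 1
[col 4] BKQS: children BK:{C,G}, QS:{C,T} ∩→ {C}; cost 0
[col 4] BKQST: children BKQS:{C}, T:{T} ∪→ {C,T}; cost 1
[col 4] JV: children J:{C}, V:{G} ∪→ {C,G}; cost 1
[col 4] BJKQSTV: children BKQST:{C,T}, JV:{C,G} ∩→ {C}; cost 0
[col 5] BK: children B:{A}, K:{G} ∪→ {A,G}; cost 1
[col 5] QS: children Q:{T}, S:{G} ∪→ {G,T}; cost 1
[col 5] BKQS: children BK:{A,G}, QS:{G,T} ∩→ {G}; cost 0
[col 5] BKQST: children BKQS:{G}, T:{C} ∪→ {C,G}; cost 1
[col 5] JV: children J:{T}, V:{A} ∪→ {A,T}; cost 1
[col 5] BJKQSTV: children BKQST:{C,G}, JV:{A,T} ∪→ {A,C,G,T}; cost 1
[col 6] BK: children B:{C}, K:{C} ∩→ {C}; cost 0
[col 6] QS: children Q:{T}, S:{T} ∩→ {T}; cost 0
[col 6] BKQS: children BK:{C}, QS:{T} ∪→ {C,T}; cost 1
[col 6] BKQST: children BKQS:{C,T}, T:{T} ∩→ {T}; cost 0
[col 6] JV: children J:{A}, V:{C} ∪→ {A,C}; cost 1
[col 6] BJKQSTV: children BKQST:{T}, JV:{A,C} ∪→ {A,C,T}; cost 1
[col 7] BK: children B:{A}, K:{A} ∩→ {A}; cost 0
[col 7] QS: children Q:{T}, S:{G} ∪→ {G,T}; cost 1
[col 7] BKQS: children BK:{A}, QS:{G,T} ∪→ {A,G,T}; cost 1
[col 7] BKQST: children BKQS:{A,G,T}, T:{C} ∪→ {A,C,G,T}; cost 1
[col 7] JV: children J:{T}, V:{T} ∩→ {T}; cost 0
[col 7] BJKQSTV: children BKQST:{A,C,G,T}, JV:{T} ∩→ {T}; cost 0
per-site changes: [4, 4, 3, 3, 4, 5, 3, 3]; total = 29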